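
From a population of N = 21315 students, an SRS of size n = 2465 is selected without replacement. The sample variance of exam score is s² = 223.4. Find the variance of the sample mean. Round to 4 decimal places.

0.0801

Under SRS without replacement, Var(ȳ) = (1 − f)·s²/n with f = n/N = 2465/21315 = 0.11564626.
Var(ȳ) = (1 − 0.11564626)·223.4/2465 = 0.88435374·0.090628803 = 0.080147921.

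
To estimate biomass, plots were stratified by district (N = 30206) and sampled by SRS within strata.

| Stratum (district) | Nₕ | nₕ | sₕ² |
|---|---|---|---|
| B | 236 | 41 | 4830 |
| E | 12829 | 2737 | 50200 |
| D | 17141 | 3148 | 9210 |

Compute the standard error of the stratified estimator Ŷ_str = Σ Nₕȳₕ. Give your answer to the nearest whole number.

Var(Ŷ_str) = Σₕ Nₕ²(1 − fₕ)sₕ²/nₕ.
B: 236²·(1 − 41/236)·4830/41 = 5.4213805 × 10^6.
E: 12829²·(1 − 2737/12829)·50200/2737 = 2.3746465 × 10^9.
D: 17141²·(1 − 3148/17141)·9210/3148 = 7.0173299 × 10^8.
Sum = 3.0818009 × 10^9.
SE = √(3.0818009 × 10^9) = 55514.

55514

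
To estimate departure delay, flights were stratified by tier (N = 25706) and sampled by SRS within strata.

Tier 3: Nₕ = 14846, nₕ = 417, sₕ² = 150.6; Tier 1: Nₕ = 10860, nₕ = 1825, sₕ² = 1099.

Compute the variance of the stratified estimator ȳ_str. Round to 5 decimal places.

0.20649

Var(ȳ_str) = Σₕ Wₕ²(1 − fₕ)sₕ²/nₕ with Wₕ = Nₕ/N, N = 25706.
Tier 3: Wₕ = 0.57753054; term = 0.57753054²·(1 − 0.02808837)·150.6/417 = 0.11707539.
Tier 1: Wₕ = 0.42246946; term = 0.42246946²·(1 − 0.16804788)·1099/1825 = 0.089417763.
Sum = 0.20649315.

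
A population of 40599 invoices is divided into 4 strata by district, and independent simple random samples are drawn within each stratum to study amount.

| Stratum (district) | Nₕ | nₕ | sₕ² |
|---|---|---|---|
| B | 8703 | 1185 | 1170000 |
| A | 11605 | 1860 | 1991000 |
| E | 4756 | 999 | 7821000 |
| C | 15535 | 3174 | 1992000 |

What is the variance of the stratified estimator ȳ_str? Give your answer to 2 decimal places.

270.62

Var(ȳ_str) = Σₕ Wₕ²(1 − fₕ)sₕ²/nₕ with Wₕ = Nₕ/N, N = 40599.
B: Wₕ = 0.21436489; term = 0.21436489²·(1 − 0.13615994)·1170000/1185 = 39.192967.
A: Wₕ = 0.28584448; term = 0.28584448²·(1 − 0.16027574)·1991000/1860 = 73.443714.
E: Wₕ = 0.11714574; term = 0.11714574²·(1 − 0.21005046)·7821000/999 = 84.869016.
C: Wₕ = 0.38264489; term = 0.38264489²·(1 − 0.20431284)·1992000/3174 = 73.116703.
Sum = 270.6224.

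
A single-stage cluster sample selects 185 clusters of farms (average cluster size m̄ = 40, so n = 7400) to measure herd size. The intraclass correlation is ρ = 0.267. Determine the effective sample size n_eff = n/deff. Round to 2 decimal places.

deff = 1 + (40 − 1)·0.267 = 1 + 10.413 = 11.413.
n_eff = 7400 / 11.413 = 648.38.

648.38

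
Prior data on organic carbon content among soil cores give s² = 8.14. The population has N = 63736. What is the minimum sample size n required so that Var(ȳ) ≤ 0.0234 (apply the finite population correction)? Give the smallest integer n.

346

Without fpc, n₀ = s²/D = 8.14/0.0234 = 347.8632.
With fpc, (1 − n/N)·s²/n ≤ D requires n ≥ n₀/(1 + n₀/N) = 347.8632/(1 + 347.8632/63736) = 345.9749.
Rounding up, n = 346.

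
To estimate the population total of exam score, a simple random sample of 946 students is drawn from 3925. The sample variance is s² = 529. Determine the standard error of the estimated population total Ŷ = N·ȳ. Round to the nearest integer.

2557

Var(Ŷ) = N²·Var(ȳ) = N²·(1 − n/N)·s²/n.
f = 946/3925 = 0.24101911; Var(ȳ) = 0.75898089·529/946 = 0.42441955.
Var(Ŷ) = 3925² · 0.42441955 = 6.5384484 × 10^6.
SE(Ŷ) = √(6.5384484 × 10^6) = 2557.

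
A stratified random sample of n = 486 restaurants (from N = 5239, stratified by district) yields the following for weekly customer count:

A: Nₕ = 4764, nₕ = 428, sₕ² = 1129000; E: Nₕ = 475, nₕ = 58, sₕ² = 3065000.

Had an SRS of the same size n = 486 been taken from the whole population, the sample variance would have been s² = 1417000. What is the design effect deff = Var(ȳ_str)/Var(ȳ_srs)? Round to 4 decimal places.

Var(ȳ_str) = Σ Wₕ²(1−fₕ)sₕ²/nₕ with Wₕ = Nₕ/5239:
  A: (4764/5239)²·(1−428/4764)·1129000/428 = 1985.2463
  E: (475/5239)²·(1−58/475)·3065000/58 = 381.36019
  → Var(ȳ_str) = 2366.6065.
Var(ȳ_srs) = (1 − 486/5239)·1417000/486 = 2645.1664.
deff = 2366.6065 / 2645.1664 = 0.8947.

0.8947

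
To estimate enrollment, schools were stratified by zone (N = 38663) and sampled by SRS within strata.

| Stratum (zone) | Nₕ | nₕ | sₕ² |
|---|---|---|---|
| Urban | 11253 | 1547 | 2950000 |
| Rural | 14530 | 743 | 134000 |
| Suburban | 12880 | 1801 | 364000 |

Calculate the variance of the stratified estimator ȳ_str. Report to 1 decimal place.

Var(ȳ_str) = Σₕ Wₕ²(1 − fₕ)sₕ²/nₕ with Wₕ = Nₕ/N, N = 38663.
Urban: Wₕ = 0.29105346; term = 0.29105346²·(1 − 0.13747445)·2950000/1547 = 139.33147.
Rural: Wₕ = 0.37581150; term = 0.37581150²·(1 − 0.05113558)·134000/743 = 24.169089.
Suburban: Wₕ = 0.33313504; term = 0.33313504²·(1 − 0.13982919)·364000/1801 = 19.293588.
Sum = 182.79415.

182.8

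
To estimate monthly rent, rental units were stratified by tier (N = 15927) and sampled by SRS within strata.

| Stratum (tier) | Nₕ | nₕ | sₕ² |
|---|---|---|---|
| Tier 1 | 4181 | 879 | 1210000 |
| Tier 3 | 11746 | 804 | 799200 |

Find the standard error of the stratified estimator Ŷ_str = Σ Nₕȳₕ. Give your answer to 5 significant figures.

383100

Var(Ŷ_str) = Σₕ Nₕ²(1 − fₕ)sₕ²/nₕ.
Tier 1: 4181²·(1 − 879/4181)·1210000/879 = 1.9004381 × 10^10.
Tier 3: 11746²·(1 − 804/11746)·799200/804 = 1.2775742 × 10^11.
Sum = 1.467618 × 10^11.
SE = √(1.467618 × 10^11) = 383100.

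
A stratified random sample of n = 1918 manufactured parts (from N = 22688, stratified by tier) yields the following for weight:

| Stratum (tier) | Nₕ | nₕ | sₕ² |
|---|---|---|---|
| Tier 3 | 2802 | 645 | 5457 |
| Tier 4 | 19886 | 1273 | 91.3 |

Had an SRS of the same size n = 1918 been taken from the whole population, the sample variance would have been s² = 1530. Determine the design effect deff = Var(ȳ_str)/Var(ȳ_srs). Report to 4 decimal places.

Var(ȳ_str) = Σ Wₕ²(1−fₕ)sₕ²/nₕ with Wₕ = Nₕ/22688:
  Tier 3: (2802/22688)²·(1−645/2802)·5457/645 = 0.09933907
  Tier 4: (19886/22688)²·(1−1273/19886)·91.3/1273 = 0.051571975
  → Var(ȳ_str) = 0.15091105.
Var(ȳ_srs) = (1 − 1918/22688)·1530/1918 = 0.73026941.
deff = 0.15091105 / 0.73026941 = 0.2067.

0.2067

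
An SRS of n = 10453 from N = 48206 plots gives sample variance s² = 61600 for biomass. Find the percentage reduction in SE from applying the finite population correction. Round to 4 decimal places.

f = n/N = 10453/48206 = 0.21684023.
SE_no-fpc = √(s²/n) = 2.4275595; SE_fpc = √((1−f)s²/n) = 2.1483007.
Ratio = √(1−f) = 0.88496315. Reduction = 100·(1 − 0.88496315) = 11.5037%.

11.5037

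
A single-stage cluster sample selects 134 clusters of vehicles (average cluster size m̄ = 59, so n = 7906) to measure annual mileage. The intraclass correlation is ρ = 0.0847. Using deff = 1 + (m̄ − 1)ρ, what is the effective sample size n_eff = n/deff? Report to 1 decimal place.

deff = 1 + (59 − 1)·0.0847 = 1 + 4.9126 = 5.9126.
n_eff = 7906 / 5.9126 = 1337.1.

1337.1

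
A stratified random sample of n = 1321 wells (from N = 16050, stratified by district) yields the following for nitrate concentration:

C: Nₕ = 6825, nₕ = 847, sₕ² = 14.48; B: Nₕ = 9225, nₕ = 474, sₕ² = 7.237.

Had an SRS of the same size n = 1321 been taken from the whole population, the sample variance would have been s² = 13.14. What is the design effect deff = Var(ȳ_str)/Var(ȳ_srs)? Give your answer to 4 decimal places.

Var(ȳ_str) = Σ Wₕ²(1−fₕ)sₕ²/nₕ with Wₕ = Nₕ/16050:
  C: (6825/16050)²·(1−847/6825)·14.48/847 = 0.002707657
  B: (9225/16050)²·(1−474/9225)·7.237/474 = 0.0047846945
  → Var(ȳ_str) = 0.0074923515.
Var(ȳ_srs) = (1 − 1321/16050)·13.14/1321 = 0.0091283183.
deff = 0.0074923515 / 0.0091283183 = 0.8208.

0.8208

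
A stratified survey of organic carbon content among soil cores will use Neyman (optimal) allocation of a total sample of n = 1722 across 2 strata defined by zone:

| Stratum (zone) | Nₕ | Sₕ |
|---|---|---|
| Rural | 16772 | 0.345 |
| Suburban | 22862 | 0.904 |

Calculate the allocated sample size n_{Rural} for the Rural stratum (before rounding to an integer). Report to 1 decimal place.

376.7

Neyman allocation: nₕ = n·NₕSₕ / Σⱼ NⱼSⱼ.
Σ NⱼSⱼ = 16772·0.345 + 22862·0.904 = 26453.588.
n_{Rural} = 1722·16772·0.345 / 26453.588 = 376.7.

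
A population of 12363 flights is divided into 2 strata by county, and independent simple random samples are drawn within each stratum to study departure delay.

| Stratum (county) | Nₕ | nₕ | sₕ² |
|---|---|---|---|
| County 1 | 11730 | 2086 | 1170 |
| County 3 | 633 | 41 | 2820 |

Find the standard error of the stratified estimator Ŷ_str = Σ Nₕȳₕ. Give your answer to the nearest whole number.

9446

Var(Ŷ_str) = Σₕ Nₕ²(1 − fₕ)sₕ²/nₕ.
County 1: 11730²·(1 − 2086/11730)·1170/2086 = 6.3449291 × 10^7.
County 3: 633²·(1 − 41/633)·2820/41 = 2.5774525 × 10^7.
Sum = 8.9223816 × 10^7.
SE = √(8.9223816 × 10^7) = 9446.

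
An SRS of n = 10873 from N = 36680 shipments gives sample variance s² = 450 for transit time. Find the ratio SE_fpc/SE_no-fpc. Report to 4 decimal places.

f = n/N = 10873/36680 = 0.29642857.
SE_no-fpc = √(s²/n) = 0.20343776; SE_fpc = √((1−f)s²/n) = 0.17064189.
Ratio = √(1−f) = 0.83879165.

0.8388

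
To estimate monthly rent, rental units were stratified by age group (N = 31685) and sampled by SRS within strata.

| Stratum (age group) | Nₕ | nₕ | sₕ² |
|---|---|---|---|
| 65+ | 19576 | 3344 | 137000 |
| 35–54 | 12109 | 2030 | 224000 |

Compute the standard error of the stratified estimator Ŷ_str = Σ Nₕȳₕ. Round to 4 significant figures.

Var(Ŷ_str) = Σₕ Nₕ²(1 − fₕ)sₕ²/nₕ.
65+: 19576²·(1 − 3344/19576)·137000/3344 = 1.301818 × 10^10.
35–54: 12109²·(1 − 2030/12109)·224000/2030 = 1.3467212 × 10^10.
Sum = 2.6485392 × 10^10.
SE = √(2.6485392 × 10^10) = 162700.

162700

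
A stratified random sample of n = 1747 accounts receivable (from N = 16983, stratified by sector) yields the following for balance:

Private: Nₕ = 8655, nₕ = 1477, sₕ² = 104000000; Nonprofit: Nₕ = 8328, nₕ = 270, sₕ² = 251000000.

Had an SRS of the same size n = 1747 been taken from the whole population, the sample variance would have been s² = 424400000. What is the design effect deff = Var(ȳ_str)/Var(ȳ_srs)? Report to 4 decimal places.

Var(ȳ_str) = Σ Wₕ²(1−fₕ)sₕ²/nₕ with Wₕ = Nₕ/16983:
  Private: (8655/16983)²·(1−1477/8655)·104000000/1477 = 15166.821
  Nonprofit: (8328/16983)²·(1−270/8328)·251000000/270 = 216296.31
  → Var(ȳ_str) = 231463.13.
Var(ȳ_srs) = (1 − 1747/16983)·424400000/1747 = 217941.04.
deff = 231463.13 / 217941.04 = 1.0620.

1.0620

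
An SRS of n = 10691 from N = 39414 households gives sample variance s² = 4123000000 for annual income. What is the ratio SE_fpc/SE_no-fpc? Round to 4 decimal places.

f = n/N = 10691/39414 = 0.27124879.
SE_no-fpc = √(s²/n) = 621.00844; SE_fpc = √((1−f)s²/n) = 530.13582.
Ratio = √(1−f) = 0.85366926.

0.8537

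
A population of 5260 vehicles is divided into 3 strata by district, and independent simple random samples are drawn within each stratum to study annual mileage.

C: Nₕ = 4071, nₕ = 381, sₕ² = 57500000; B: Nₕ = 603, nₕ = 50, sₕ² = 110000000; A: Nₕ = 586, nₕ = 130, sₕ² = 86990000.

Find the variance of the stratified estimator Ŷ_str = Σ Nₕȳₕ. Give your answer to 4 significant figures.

Var(Ŷ_str) = Σₕ Nₕ²(1 − fₕ)sₕ²/nₕ.
C: 4071²·(1 − 381/4071)·57500000/381 = 2.2670982 × 10^12.
B: 603²·(1 − 50/603)·110000000/50 = 7.336098 × 10^11.
A: 586²·(1 − 130/586)·86990000/130 = 1.7880861 × 10^11.
Sum = 3.1795166 × 10^12.

3.180 × 10^12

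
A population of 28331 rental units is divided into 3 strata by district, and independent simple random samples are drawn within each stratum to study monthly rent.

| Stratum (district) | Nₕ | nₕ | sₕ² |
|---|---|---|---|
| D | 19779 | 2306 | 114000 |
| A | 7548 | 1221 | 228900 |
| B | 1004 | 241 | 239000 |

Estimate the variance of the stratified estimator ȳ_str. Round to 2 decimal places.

Var(ȳ_str) = Σₕ Wₕ²(1 − fₕ)sₕ²/nₕ with Wₕ = Nₕ/N, N = 28331.
D: Wₕ = 0.69813985; term = 0.69813985²·(1 − 0.11658830)·114000/2306 = 21.285975.
A: Wₕ = 0.26642194; term = 0.26642194²·(1 − 0.16176471)·228900/1221 = 11.154139.
B: Wₕ = 0.03543821; term = 0.03543821²·(1 − 0.24003984)·239000/241 = 0.94648841.
Sum = 33.386602.

33.39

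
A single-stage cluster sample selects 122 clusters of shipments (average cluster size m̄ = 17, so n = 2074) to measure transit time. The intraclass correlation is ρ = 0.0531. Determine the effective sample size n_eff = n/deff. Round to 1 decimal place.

1121.3

deff = 1 + (17 − 1)·0.0531 = 1 + 0.8496 = 1.8496.
n_eff = 2074 / 1.8496 = 1121.3.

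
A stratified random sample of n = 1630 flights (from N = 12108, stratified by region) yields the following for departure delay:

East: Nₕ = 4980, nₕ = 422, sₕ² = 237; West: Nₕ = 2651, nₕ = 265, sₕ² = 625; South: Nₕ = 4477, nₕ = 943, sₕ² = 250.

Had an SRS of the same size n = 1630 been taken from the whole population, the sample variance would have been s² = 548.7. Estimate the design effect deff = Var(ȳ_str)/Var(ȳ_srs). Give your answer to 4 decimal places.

Var(ȳ_str) = Σ Wₕ²(1−fₕ)sₕ²/nₕ with Wₕ = Nₕ/12108:
  East: (4980/12108)²·(1−422/4980)·237/422 = 0.086955035
  West: (2651/12108)²·(1−265/2651)·625/265 = 0.10175822
  South: (4477/12108)²·(1−943/4477)·250/943 = 0.02861127
  → Var(ȳ_str) = 0.21732453.
Var(ȳ_srs) = (1 − 1630/12108)·548.7/1630 = 0.29130862.
deff = 0.21732453 / 0.29130862 = 0.7460.

0.7460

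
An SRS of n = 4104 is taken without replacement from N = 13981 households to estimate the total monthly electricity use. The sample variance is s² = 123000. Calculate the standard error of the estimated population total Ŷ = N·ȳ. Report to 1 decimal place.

64332.5

Var(Ŷ) = N²·Var(ȳ) = N²·(1 − n/N)·s²/n.
f = 4104/13981 = 0.29354123; Var(ȳ) = 0.70645877·123000/4104 = 21.173106.
Var(Ŷ) = 13981² · 21.173106 = 4.1386723 × 10^9.
SE(Ŷ) = √(4.1386723 × 10^9) = 64332.5.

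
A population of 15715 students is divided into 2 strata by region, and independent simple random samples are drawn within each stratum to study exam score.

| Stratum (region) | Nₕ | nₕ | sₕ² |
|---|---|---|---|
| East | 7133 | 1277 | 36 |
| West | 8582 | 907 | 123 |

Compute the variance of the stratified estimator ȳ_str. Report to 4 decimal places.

0.0409

Var(ȳ_str) = Σₕ Wₕ²(1 − fₕ)sₕ²/nₕ with Wₕ = Nₕ/N, N = 15715.
East: Wₕ = 0.45389755; term = 0.45389755²·(1 − 0.17902706)·36/1277 = 0.0047682182.
West: Wₕ = 0.54610245; term = 0.54610245²·(1 − 0.10568632)·123/907 = 0.036168954.
Sum = 0.040937172.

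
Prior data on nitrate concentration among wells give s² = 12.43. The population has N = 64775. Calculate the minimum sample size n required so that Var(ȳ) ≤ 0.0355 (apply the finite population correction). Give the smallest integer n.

Without fpc, n₀ = s²/D = 12.43/0.0355 = 350.1408.
With fpc, (1 − n/N)·s²/n ≤ D requires n ≥ n₀/(1 + n₀/N) = 350.1408/(1 + 350.1408/64775) = 348.2583.
Rounding up, n = 349.

349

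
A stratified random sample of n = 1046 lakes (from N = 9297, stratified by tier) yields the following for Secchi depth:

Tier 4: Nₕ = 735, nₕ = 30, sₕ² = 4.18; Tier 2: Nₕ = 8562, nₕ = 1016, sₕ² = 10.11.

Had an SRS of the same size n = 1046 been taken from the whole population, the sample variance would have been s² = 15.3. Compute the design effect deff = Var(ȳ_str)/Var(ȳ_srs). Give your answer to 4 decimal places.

0.6373

Var(ȳ_str) = Σ Wₕ²(1−fₕ)sₕ²/nₕ with Wₕ = Nₕ/9297:
  Tier 4: (735/9297)²·(1−30/735)·4.18/30 = 8.3530642 × 10^-4
  Tier 2: (8562/9297)²·(1−1016/8562)·10.11/1016 = 0.0074381308
  → Var(ȳ_str) = 0.0082734372.
Var(ȳ_srs) = (1 − 1046/9297)·15.3/1046 = 0.012981459.
deff = 0.0082734372 / 0.012981459 = 0.6373.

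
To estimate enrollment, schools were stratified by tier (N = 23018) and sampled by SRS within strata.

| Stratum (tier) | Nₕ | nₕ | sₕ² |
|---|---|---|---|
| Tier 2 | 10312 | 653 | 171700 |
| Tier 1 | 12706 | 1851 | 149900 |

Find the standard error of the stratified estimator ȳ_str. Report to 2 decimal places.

8.40

Var(ȳ_str) = Σₕ Wₕ²(1 − fₕ)sₕ²/nₕ with Wₕ = Nₕ/N, N = 23018.
Tier 2: Wₕ = 0.44799722; term = 0.44799722²·(1 − 0.06332428)·171700/653 = 49.430729.
Tier 1: Wₕ = 0.55200278; term = 0.55200278²·(1 − 0.14567921)·149900/1851 = 21.081365.
Sum = 70.512094.
SE = √(70.512094) = 8.40.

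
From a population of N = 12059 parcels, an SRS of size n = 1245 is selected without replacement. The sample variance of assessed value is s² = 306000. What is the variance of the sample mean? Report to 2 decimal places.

Under SRS without replacement, Var(ȳ) = (1 − f)·s²/n with f = n/N = 1245/12059 = 0.10324239.
Var(ȳ) = (1 − 0.10324239)·306000/1245 = 0.89675761·245.78313 = 220.40789.

220.41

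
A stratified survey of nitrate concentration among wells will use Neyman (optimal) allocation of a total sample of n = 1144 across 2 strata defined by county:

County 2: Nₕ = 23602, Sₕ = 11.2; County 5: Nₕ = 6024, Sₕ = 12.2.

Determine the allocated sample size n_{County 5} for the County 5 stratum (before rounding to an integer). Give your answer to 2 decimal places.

Neyman allocation: nₕ = n·NₕSₕ / Σⱼ NⱼSⱼ.
Σ NⱼSⱼ = 23602·11.2 + 6024·12.2 = 337835.2.
n_{County 5} = 1144·6024·12.2 / 337835.2 = 248.87.

248.87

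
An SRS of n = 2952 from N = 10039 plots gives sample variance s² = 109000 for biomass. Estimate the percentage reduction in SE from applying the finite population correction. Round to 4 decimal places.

f = n/N = 2952/10039 = 0.29405319.
SE_no-fpc = √(s²/n) = 6.076522; SE_fpc = √((1−f)s²/n) = 5.1055327.
Ratio = √(1−f) = 0.84020641. Reduction = 100·(1 − 0.84020641) = 15.9794%.

15.9794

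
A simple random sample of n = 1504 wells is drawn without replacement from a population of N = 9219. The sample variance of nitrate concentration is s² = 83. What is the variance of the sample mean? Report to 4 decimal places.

0.0462

Under SRS without replacement, Var(ȳ) = (1 − f)·s²/n with f = n/N = 1504/9219 = 0.16314134.
Var(ȳ) = (1 − 0.16314134)·83/1504 = 0.83685866·0.05518617 = 0.046183025.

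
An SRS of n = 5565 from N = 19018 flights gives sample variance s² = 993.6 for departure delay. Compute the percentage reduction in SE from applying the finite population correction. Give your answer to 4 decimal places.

15.8940

f = n/N = 5565/19018 = 0.29261752.
SE_no-fpc = √(s²/n) = 0.42254523; SE_fpc = √((1−f)s²/n) = 0.35538603.
Ratio = √(1−f) = 0.84106033. Reduction = 100·(1 − 0.84106033) = 15.8940%.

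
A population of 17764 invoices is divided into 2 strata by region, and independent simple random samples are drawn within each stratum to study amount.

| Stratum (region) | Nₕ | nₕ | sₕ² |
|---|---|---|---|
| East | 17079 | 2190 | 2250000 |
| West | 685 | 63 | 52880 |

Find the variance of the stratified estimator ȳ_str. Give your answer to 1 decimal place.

829.0

Var(ȳ_str) = Σₕ Wₕ²(1 − fₕ)sₕ²/nₕ with Wₕ = Nₕ/N, N = 17764.
East: Wₕ = 0.96143887; term = 0.96143887²·(1 − 0.12822765)·2250000/2190 = 827.91327.
West: Wₕ = 0.03856113; term = 0.03856113²·(1 − 0.09197080)·52880/63 = 1.1333142.
Sum = 829.04658.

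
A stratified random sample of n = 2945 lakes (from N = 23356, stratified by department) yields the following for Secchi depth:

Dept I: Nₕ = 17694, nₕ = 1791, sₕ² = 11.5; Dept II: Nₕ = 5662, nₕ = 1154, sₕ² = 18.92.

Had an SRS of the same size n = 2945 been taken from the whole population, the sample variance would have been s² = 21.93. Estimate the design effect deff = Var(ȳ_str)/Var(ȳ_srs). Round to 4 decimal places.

Var(ȳ_str) = Σ Wₕ²(1−fₕ)sₕ²/nₕ with Wₕ = Nₕ/23356:
  Dept I: (17694/23356)²·(1−1791/17694)·11.5/1791 = 0.0033121531
  Dept II: (5662/23356)²·(1−1154/5662)·18.92/1154 = 7.6713564 × 10^-4
  → Var(ȳ_str) = 0.0040792887.
Var(ȳ_srs) = (1 − 2945/23356)·21.93/2945 = 0.0065075745.
deff = 0.0040792887 / 0.0065075745 = 0.6269.

0.6269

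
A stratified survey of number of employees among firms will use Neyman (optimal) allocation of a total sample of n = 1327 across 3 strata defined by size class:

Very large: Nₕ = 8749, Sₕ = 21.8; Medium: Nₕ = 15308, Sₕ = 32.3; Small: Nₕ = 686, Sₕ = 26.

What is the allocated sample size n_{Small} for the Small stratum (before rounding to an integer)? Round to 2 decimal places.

33.67

Neyman allocation: nₕ = n·NₕSₕ / Σⱼ NⱼSⱼ.
Σ NⱼSⱼ = 8749·21.8 + 15308·32.3 + 686·26 = 703012.6.
n_{Small} = 1327·686·26 / 703012.6 = 33.67.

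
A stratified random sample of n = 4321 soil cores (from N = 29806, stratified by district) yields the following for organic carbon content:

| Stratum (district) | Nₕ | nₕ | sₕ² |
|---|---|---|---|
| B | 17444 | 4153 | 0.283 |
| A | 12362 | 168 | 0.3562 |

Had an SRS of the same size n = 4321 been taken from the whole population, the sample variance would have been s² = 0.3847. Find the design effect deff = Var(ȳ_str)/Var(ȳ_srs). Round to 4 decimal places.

4.9596

Var(ȳ_str) = Σ Wₕ²(1−fₕ)sₕ²/nₕ with Wₕ = Nₕ/29806:
  B: (17444/29806)²·(1−4153/17444)·0.283/4153 = 1.7783648 × 10^-5
  A: (12362/29806)²·(1−168/12362)·0.3562/168 = 3.5975942 × 10^-4
  → Var(ȳ_str) = 3.7754307 × 10^-4.
Var(ȳ_srs) = (1 − 4321/29806)·0.3847/4321 = 7.612352 × 10^-5.
deff = (3.7754307 × 10^-4) / (7.612352 × 10^-5) = 4.9596.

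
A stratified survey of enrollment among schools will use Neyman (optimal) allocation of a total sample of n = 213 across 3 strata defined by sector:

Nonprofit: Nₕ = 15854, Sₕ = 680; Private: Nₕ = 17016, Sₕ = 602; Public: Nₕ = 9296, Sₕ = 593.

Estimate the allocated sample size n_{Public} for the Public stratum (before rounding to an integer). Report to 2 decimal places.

Neyman allocation: nₕ = n·NₕSₕ / Σⱼ NⱼSⱼ.
Σ NⱼSⱼ = 15854·680 + 17016·602 + 9296·593 = 2.653688 × 10^7.
n_{Public} = 213·9296·593 / (2.653688 × 10^7) = 44.25.

44.25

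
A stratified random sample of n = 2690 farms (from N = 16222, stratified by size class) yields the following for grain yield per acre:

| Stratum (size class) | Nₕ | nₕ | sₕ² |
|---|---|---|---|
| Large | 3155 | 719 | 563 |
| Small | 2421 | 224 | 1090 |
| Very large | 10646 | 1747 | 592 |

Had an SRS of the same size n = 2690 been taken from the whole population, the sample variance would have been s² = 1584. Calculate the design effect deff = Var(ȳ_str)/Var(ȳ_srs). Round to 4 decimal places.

Var(ȳ_str) = Σ Wₕ²(1−fₕ)sₕ²/nₕ with Wₕ = Nₕ/16222:
  Large: (3155/16222)²·(1−719/3155)·563/719 = 0.02286901
  Small: (2421/16222)²·(1−224/2421)·1090/224 = 0.098354567
  Very large: (10646/16222)²·(1−1747/10646)·592/1747 = 0.12199659
  → Var(ȳ_str) = 0.24322017.
Var(ȳ_srs) = (1 − 2690/16222)·1584/2690 = 0.49120241.
deff = 0.24322017 / 0.49120241 = 0.4952.

0.4952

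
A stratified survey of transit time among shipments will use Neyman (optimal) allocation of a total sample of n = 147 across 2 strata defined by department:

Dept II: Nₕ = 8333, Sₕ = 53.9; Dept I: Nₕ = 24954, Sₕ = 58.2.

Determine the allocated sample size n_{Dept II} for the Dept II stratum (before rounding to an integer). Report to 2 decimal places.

Neyman allocation: nₕ = n·NₕSₕ / Σⱼ NⱼSⱼ.
Σ NⱼSⱼ = 8333·53.9 + 24954·58.2 = 1.9014715 × 10^6.
n_{Dept II} = 147·8333·53.9 / (1.9014715 × 10^6) = 34.72.

34.72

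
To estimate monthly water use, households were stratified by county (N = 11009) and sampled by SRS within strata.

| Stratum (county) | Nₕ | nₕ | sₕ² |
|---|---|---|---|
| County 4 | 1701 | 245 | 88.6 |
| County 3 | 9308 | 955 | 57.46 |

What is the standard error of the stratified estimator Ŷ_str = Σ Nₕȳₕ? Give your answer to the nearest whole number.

Var(Ŷ_str) = Σₕ Nₕ²(1 − fₕ)sₕ²/nₕ.
County 4: 1701²·(1 − 245/1701)·88.6/245 = 895639.68.
County 3: 9308²·(1 − 955/9308)·57.46/955 = 4.6780096 × 10^6.
Sum = 5.5736493 × 10^6.
SE = √(5.5736493 × 10^6) = 2361.

2361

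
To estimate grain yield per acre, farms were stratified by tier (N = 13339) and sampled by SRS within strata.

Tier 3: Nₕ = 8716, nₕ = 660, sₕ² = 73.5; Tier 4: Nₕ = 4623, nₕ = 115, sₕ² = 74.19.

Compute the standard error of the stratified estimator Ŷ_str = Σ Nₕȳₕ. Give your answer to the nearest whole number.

4611

Var(Ŷ_str) = Σₕ Nₕ²(1 − fₕ)sₕ²/nₕ.
Tier 3: 8716²·(1 − 660/8716)·73.5/660 = 7.8195198 × 10^6.
Tier 4: 4623²·(1 − 115/4623)·74.19/115 = 1.3444831 × 10^7.
Sum = 2.1264351 × 10^7.
SE = √(2.1264351 × 10^7) = 4611.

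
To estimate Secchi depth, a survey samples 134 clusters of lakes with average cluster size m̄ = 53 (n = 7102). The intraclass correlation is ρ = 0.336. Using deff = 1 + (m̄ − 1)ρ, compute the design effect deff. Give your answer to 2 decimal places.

deff = 1 + (53 − 1)·0.336 = 1 + 17.472 = 18.472.

18.47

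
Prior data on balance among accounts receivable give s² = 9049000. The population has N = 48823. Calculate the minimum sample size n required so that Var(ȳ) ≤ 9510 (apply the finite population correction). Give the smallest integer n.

Without fpc, n₀ = s²/D = 9049000/9510 = 951.5247.
With fpc, (1 − n/N)·s²/n ≤ D requires n ≥ n₀/(1 + n₀/N) = 951.5247/(1 + 951.5247/48823) = 933.3347.
Rounding up, n = 934.

934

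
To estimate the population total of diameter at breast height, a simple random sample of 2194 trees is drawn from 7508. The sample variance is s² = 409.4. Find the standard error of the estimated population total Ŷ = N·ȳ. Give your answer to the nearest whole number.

Var(Ŷ) = N²·Var(ȳ) = N²·(1 − n/N)·s²/n.
f = 2194/7508 = 0.29222163; Var(ȳ) = 0.70777837·409.4/2194 = 0.13207131.
Var(Ŷ) = 7508² · 0.13207131 = 7.4448682 × 10^6.
SE(Ŷ) = √(7.4448682 × 10^6) = 2729.

2729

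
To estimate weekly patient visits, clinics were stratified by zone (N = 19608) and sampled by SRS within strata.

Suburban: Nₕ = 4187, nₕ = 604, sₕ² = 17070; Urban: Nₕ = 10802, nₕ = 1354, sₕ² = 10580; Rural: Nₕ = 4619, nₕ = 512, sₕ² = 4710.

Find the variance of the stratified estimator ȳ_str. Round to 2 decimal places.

3.63

Var(ȳ_str) = Σₕ Wₕ²(1 − fₕ)sₕ²/nₕ with Wₕ = Nₕ/N, N = 19608.
Suburban: Wₕ = 0.21353529; term = 0.21353529²·(1 − 0.14425603)·17070/604 = 1.1027568.
Urban: Wₕ = 0.55089759; term = 0.55089759²·(1 − 0.12534716)·10580/1354 = 2.0741706.
Rural: Wₕ = 0.23556712; term = 0.23556712²·(1 − 0.11084650)·4710/512 = 0.45389669.
Sum = 3.6308241.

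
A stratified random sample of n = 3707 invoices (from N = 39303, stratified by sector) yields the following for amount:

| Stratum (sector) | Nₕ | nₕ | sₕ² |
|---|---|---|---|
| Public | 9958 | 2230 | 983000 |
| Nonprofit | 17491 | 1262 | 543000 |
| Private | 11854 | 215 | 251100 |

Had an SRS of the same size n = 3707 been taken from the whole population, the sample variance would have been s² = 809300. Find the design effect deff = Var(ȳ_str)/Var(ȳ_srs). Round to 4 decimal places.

1.0385

Var(ȳ_str) = Σ Wₕ²(1−fₕ)sₕ²/nₕ with Wₕ = Nₕ/39303:
  Public: (9958/39303)²·(1−2230/9958)·983000/2230 = 21.96021
  Nonprofit: (17491/39303)²·(1−1262/17491)·543000/1262 = 79.067038
  Private: (11854/39303)²·(1−215/11854)·251100/215 = 104.31276
  → Var(ȳ_str) = 205.34001.
Var(ȳ_srs) = (1 − 3707/39303)·809300/3707 = 197.72539.
deff = 205.34001 / 197.72539 = 1.0385.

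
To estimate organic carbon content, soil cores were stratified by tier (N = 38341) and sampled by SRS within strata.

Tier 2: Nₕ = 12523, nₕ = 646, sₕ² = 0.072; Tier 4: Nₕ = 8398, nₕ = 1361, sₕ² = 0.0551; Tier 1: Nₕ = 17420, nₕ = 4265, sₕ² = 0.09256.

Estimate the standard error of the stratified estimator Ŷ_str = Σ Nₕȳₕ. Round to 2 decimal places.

Var(Ŷ_str) = Σₕ Nₕ²(1 − fₕ)sₕ²/nₕ.
Tier 2: 12523²·(1 − 646/12523)·0.072/646 = 16577.35.
Tier 4: 8398²·(1 − 1361/8398)·0.0551/1361 = 2392.5273.
Tier 1: 17420²·(1 − 4265/17420)·0.09256/4265 = 4973.2846.
Sum = 23943.162.
SE = √(23943.162) = 154.74.

154.74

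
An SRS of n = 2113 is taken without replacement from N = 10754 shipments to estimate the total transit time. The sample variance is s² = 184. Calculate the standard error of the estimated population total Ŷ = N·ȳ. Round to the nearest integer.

Var(Ŷ) = N²·Var(ȳ) = N²·(1 − n/N)·s²/n.
f = 2113/10754 = 0.19648503; Var(ȳ) = 0.80351497·184/2113 = 0.069970068.
Var(Ŷ) = 10754² · 0.069970068 = 8.0919345 × 10^6.
SE(Ŷ) = √(8.0919345 × 10^6) = 2845.

2845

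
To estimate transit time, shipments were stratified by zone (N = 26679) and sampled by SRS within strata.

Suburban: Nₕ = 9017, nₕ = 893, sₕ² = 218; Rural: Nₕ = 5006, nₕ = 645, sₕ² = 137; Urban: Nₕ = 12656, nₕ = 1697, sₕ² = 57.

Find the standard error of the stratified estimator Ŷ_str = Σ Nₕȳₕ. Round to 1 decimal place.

Var(Ŷ_str) = Σₕ Nₕ²(1 − fₕ)sₕ²/nₕ.
Suburban: 9017²·(1 − 893/9017)·218/893 = 1.7882862 × 10^7.
Rural: 5006²·(1 − 645/5006)·137/645 = 4.6370074 × 10^6.
Urban: 12656²·(1 − 1697/12656)·57/1697 = 4.6586535 × 10^6.
Sum = 2.7178523 × 10^7.
SE = √(2.7178523 × 10^7) = 5213.3.

5213.3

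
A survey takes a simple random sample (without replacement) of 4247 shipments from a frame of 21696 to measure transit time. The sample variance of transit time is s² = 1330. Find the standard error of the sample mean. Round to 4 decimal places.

0.5019

Under SRS without replacement, Var(ȳ) = (1 − f)·s²/n with f = n/N = 4247/21696 = 0.19575037.
Var(ȳ) = (1 − 0.19575037)·1330/4247 = 0.80424963·0.31316223 = 0.25186061.
SE(ȳ) = √(0.25186061) = 0.5019.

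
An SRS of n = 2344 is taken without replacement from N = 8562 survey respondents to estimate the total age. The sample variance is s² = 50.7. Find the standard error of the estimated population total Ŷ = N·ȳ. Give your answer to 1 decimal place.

Var(Ŷ) = N²·Var(ȳ) = N²·(1 − n/N)·s²/n.
f = 2344/8562 = 0.27376781; Var(ȳ) = 0.72623219·50.7/2344 = 0.015708179.
Var(Ŷ) = 8562² · 0.015708179 = 1.1515327 × 10^6.
SE(Ŷ) = √(1.1515327 × 10^6) = 1073.1.

1073.1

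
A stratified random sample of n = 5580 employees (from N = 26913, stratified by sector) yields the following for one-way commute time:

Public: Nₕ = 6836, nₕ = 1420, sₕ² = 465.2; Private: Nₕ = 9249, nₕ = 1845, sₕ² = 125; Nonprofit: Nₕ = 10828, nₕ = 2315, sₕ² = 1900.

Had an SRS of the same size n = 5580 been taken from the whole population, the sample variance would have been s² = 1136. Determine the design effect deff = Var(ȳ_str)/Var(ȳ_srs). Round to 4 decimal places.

0.7907

Var(ȳ_str) = Σ Wₕ²(1−fₕ)sₕ²/nₕ with Wₕ = Nₕ/26913:
  Public: (6836/26913)²·(1−1420/6836)·465.2/1420 = 0.016745875
  Private: (9249/26913)²·(1−1845/9249)·125/1845 = 0.0064054642
  Nonprofit: (10828/26913)²·(1−2315/10828)·1900/2315 = 0.1044502
  → Var(ȳ_str) = 0.12760154.
Var(ȳ_srs) = (1 − 5580/26913)·1136/5580 = 0.16137415.
deff = 0.12760154 / 0.16137415 = 0.7907.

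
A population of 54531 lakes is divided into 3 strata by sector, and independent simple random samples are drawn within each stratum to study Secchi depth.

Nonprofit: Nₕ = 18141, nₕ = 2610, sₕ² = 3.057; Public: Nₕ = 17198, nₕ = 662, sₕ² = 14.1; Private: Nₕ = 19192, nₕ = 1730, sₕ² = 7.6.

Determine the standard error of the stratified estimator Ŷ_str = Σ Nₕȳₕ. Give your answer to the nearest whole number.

2803

Var(Ŷ_str) = Σₕ Nₕ²(1 − fₕ)sₕ²/nₕ.
Nonprofit: 18141²·(1 − 2610/18141)·3.057/2610 = 330001.24.
Public: 17198²·(1 − 662/17198)·14.1/662 = 6.0571668 × 10^6.
Private: 19192²·(1 − 1730/19192)·7.6/1730 = 1.4722505 × 10^6.
Sum = 7.8594185 × 10^6.
SE = √(7.8594185 × 10^6) = 2803.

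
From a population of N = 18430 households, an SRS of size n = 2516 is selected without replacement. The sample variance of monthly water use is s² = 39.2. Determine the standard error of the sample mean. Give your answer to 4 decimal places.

0.1160

Under SRS without replacement, Var(ȳ) = (1 − f)·s²/n with f = n/N = 2516/18430 = 0.13651655.
Var(ȳ) = (1 − 0.13651655)·39.2/2516 = 0.86348345·0.015580286 = 0.013453319.
SE(ȳ) = √(0.013453319) = 0.1160.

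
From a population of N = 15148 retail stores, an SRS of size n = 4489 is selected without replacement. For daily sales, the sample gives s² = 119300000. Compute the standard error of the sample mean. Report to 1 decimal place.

136.7

Under SRS without replacement, Var(ȳ) = (1 − f)·s²/n with f = n/N = 4489/15148 = 0.29634275.
Var(ȳ) = (1 − 0.29634275)·119300000/4489 = 0.70365725·26576.075 = 18700.448.
SE(ȳ) = √(18700.448) = 136.7.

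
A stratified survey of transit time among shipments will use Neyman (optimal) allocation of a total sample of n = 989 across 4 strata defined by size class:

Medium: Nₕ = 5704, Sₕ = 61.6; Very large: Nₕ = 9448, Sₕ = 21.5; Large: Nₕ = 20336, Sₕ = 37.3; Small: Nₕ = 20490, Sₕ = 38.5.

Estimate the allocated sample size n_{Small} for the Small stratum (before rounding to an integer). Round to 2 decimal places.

371.18

Neyman allocation: nₕ = n·NₕSₕ / Σⱼ NⱼSⱼ.
Σ NⱼSⱼ = 5704·61.6 + 9448·21.5 + 20336·37.3 + 20490·38.5 = 2.1018962 × 10^6.
n_{Small} = 989·20490·38.5 / (2.1018962 × 10^6) = 371.18.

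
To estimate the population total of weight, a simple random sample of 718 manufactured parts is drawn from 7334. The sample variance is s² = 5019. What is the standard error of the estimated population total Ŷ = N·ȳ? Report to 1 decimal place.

Var(Ŷ) = N²·Var(ȳ) = N²·(1 − n/N)·s²/n.
f = 718/7334 = 0.09790019; Var(ȳ) = 0.90209981·5019/718 = 6.3059038.
Var(Ŷ) = 7334² · 6.3059038 = 3.3917915 × 10^8.
SE(Ŷ) = √(3.3917915 × 10^8) = 18416.8.

18416.8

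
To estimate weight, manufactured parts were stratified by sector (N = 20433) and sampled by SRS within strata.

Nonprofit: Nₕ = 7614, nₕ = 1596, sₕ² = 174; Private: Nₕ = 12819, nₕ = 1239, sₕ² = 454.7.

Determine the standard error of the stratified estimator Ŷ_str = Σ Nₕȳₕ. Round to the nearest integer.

Var(Ŷ_str) = Σₕ Nₕ²(1 − fₕ)sₕ²/nₕ.
Nonprofit: 7614²·(1 − 1596/7614)·174/1596 = 4.9955282 × 10^6.
Private: 12819²·(1 − 1239/12819)·454.7/1239 = 5.4477398 × 10^7.
Sum = 5.9472926 × 10^7.
SE = √(5.9472926 × 10^7) = 7712.

7712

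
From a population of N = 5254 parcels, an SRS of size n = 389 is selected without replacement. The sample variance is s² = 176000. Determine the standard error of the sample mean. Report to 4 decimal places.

Under SRS without replacement, Var(ȳ) = (1 − f)·s²/n with f = n/N = 389/5254 = 0.07403883.
Var(ȳ) = (1 − 0.07403883)·176000/389 = 0.92596117·452.44216 = 418.94387.
SE(ȳ) = √(418.94387) = 20.4681.

20.4681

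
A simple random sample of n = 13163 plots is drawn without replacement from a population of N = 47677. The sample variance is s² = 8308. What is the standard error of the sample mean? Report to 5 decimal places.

0.67595

Under SRS without replacement, Var(ȳ) = (1 − f)·s²/n with f = n/N = 13163/47677 = 0.27608700.
Var(ȳ) = (1 − 0.27608700)·8308/13163 = 0.72391300·0.63116311 = 0.45690718.
SE(ȳ) = √(0.45690718) = 0.67595.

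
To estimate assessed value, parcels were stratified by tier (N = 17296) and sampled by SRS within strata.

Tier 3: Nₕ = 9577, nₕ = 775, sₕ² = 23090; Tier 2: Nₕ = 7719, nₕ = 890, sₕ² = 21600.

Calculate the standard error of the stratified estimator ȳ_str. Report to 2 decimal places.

Var(ȳ_str) = Σₕ Wₕ²(1 − fₕ)sₕ²/nₕ with Wₕ = Nₕ/N, N = 17296.
Tier 3: Wₕ = 0.55371184; term = 0.55371184²·(1 − 0.08092304)·23090/775 = 8.3954065.
Tier 2: Wₕ = 0.44628816; term = 0.44628816²·(1 − 0.11529991)·21600/890 = 4.2765204.
Sum = 12.671927.
SE = √(12.671927) = 3.56.

3.56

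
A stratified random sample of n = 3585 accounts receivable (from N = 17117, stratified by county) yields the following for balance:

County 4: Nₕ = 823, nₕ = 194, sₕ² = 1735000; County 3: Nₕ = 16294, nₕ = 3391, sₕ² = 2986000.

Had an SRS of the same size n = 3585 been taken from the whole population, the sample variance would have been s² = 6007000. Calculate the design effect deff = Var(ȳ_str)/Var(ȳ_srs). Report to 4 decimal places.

0.4889

Var(ȳ_str) = Σ Wₕ²(1−fₕ)sₕ²/nₕ with Wₕ = Nₕ/17117:
  County 4: (823/17117)²·(1−194/823)·1735000/194 = 15.801304
  County 3: (16294/17117)²·(1−3391/16294)·2986000/3391 = 631.8662
  → Var(ȳ_str) = 647.6675.
Var(ȳ_srs) = (1 − 3585/17117)·6007000/3585 = 1324.6551.
deff = 647.6675 / 1324.6551 = 0.4889.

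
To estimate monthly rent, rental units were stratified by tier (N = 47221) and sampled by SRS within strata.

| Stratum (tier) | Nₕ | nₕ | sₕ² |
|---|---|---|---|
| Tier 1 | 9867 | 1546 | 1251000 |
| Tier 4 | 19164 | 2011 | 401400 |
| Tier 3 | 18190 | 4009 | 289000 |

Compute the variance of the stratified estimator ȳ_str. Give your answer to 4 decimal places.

67.5593

Var(ȳ_str) = Σₕ Wₕ²(1 − fₕ)sₕ²/nₕ with Wₕ = Nₕ/N, N = 47221.
Tier 1: Wₕ = 0.20895364; term = 0.20895364²·(1 − 0.15668390)·1251000/1546 = 29.794638.
Tier 4: Wₕ = 0.40583639; term = 0.40583639²·(1 − 0.10493634)·401400/2011 = 29.42532.
Tier 3: Wₕ = 0.38520997; term = 0.38520997²·(1 − 0.22039582)·289000/4009 = 8.3393266.
Sum = 67.559285.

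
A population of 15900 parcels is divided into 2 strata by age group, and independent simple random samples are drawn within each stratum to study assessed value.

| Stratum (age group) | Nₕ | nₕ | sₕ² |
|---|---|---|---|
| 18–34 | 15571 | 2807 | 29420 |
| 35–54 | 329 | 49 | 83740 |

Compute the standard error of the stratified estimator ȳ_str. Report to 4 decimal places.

2.9770

Var(ȳ_str) = Σₕ Wₕ²(1 − fₕ)sₕ²/nₕ with Wₕ = Nₕ/N, N = 15900.
18–34: Wₕ = 0.97930818; term = 0.97930818²·(1 − 0.18027102)·29420/2807 = 8.2396603.
35–54: Wₕ = 0.02069182; term = 0.02069182²·(1 − 0.14893617)·83740/49 = 0.62272537.
Sum = 8.8623857.
SE = √(8.8623857) = 2.9770.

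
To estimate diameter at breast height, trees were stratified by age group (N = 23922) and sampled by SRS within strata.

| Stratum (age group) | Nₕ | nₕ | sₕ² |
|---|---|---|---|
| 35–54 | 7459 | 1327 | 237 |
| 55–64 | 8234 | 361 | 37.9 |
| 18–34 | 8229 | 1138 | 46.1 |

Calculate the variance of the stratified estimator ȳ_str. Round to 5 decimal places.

0.03030

Var(ȳ_str) = Σₕ Wₕ²(1 − fₕ)sₕ²/nₕ with Wₕ = Nₕ/N, N = 23922.
35–54: Wₕ = 0.31180503; term = 0.31180503²·(1 − 0.17790589)·237/1327 = 0.014274641.
55–64: Wₕ = 0.34420199; term = 0.34420199²·(1 − 0.04384260)·37.9/361 = 0.01189291.
18–34: Wₕ = 0.34399298; term = 0.34399298²·(1 − 0.13829141)·46.1/1138 = 0.0041306485.
Sum = 0.0302982.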